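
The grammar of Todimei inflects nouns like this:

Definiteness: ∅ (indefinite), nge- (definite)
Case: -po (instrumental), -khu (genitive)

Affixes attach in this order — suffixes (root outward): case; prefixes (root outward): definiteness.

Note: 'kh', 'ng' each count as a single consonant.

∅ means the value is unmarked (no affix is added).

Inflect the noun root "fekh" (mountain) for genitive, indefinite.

definiteness = indefinite: zero marking, form stays fekh.
Attach case genitive -khu → fekhkhu.

fekhkhu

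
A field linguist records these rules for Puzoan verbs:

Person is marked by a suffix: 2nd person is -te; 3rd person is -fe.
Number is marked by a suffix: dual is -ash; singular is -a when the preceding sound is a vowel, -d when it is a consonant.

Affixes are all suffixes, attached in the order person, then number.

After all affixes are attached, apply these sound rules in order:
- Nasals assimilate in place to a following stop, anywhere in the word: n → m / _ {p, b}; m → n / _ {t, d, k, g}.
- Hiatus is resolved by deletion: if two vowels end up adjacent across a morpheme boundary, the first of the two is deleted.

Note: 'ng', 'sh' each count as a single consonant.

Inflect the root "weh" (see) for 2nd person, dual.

Attach person 2nd person -te → wehte.
Attach number dual -ash → wehteash.
Nasal assimilation: no change.
Apply vowel deletion: wehteash → wehtash.

wehtash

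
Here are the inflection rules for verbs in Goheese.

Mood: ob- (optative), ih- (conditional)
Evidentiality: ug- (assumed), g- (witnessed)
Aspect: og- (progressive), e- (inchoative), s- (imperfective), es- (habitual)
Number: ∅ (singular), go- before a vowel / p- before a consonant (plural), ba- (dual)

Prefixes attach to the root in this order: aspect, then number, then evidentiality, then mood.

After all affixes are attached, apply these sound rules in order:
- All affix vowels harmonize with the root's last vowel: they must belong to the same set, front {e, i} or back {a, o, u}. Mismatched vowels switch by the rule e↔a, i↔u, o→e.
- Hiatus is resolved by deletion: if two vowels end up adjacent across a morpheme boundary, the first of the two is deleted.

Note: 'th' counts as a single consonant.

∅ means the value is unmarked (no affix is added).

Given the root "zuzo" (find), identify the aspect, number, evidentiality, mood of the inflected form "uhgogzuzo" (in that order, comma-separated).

Segment: ih-g-og-zuzo.
aspect: og- → progressive.
number: ∅ → singular.
evidentiality: g- → witnessed.
mood: ih- → conditional.

progressive, singular, witnessed, conditional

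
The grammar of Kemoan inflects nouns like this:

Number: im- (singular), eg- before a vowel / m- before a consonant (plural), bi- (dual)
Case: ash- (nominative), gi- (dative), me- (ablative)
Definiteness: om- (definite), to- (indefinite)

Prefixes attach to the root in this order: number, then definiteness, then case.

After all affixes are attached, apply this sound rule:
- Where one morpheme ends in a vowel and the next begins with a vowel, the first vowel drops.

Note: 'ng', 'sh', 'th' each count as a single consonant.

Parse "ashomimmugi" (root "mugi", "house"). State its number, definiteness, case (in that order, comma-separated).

singular, definite, nominative

Segment: ash-om-im-mugi.
number: im- → singular.
definiteness: om- → definite.
case: ash- → nominative.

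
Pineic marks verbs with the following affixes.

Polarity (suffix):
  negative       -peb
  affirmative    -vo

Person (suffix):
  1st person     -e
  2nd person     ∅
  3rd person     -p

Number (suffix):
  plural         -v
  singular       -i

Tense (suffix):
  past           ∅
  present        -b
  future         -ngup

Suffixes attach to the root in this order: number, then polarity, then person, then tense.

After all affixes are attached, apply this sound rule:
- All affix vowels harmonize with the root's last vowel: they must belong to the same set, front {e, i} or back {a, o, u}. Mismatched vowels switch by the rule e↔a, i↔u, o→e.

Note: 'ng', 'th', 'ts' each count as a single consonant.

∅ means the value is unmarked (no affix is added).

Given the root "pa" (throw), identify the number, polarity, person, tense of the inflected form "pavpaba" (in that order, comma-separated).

plural, negative, 1st person, past

Segment: pa-v-peb-e.
number: -v → plural.
polarity: -peb → negative.
person: -e → 1st person.
tense: ∅ → past.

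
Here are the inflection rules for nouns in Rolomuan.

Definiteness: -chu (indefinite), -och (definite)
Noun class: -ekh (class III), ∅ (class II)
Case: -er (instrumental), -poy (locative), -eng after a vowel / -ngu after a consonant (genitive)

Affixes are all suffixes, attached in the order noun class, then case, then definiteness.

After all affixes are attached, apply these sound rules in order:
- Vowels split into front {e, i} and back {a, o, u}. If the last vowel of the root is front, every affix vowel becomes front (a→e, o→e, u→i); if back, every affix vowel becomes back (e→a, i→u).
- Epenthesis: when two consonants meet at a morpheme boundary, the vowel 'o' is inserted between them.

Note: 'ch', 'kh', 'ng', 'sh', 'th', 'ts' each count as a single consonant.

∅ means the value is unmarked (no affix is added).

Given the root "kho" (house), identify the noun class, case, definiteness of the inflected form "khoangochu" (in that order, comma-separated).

class II, genitive, indefinite

Segment: kho-eng-chu.
noun class: ∅ → class II.
case: -eng/ngu → genitive.
definiteness: -chu → indefinite.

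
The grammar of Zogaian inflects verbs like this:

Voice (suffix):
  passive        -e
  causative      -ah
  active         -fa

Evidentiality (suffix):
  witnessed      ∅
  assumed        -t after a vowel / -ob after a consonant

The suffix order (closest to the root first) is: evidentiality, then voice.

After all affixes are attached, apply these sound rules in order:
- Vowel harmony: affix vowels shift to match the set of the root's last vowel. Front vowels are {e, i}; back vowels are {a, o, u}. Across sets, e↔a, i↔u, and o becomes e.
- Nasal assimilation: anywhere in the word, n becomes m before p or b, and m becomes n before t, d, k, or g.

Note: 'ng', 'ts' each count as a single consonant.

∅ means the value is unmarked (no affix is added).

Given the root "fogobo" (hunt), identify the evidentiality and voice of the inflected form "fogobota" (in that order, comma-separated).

Segment: fogobo-t-e.
evidentiality: -t/ob → assumed.
voice: -e → passive.

assumed, passive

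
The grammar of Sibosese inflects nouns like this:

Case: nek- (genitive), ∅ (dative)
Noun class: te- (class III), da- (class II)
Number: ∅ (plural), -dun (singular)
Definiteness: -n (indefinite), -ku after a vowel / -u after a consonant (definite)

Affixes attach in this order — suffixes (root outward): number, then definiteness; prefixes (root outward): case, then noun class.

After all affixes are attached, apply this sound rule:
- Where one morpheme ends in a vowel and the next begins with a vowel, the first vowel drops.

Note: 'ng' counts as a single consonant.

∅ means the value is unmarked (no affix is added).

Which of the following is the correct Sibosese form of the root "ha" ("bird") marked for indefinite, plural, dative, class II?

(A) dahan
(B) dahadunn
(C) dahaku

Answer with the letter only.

A

case = dative: zero marking, form stays ha.
Attach noun class class II da- → daha.
number = plural: zero marking, form stays daha.
Attach definiteness indefinite -n → dahan.
Vowel deletion: no change.
So the correct form is dahan, option (A).
(B) dahadunn is wrong: it uses singular instead of plural for number.
(C) dahaku is wrong: it uses definite instead of indefinite for definiteness.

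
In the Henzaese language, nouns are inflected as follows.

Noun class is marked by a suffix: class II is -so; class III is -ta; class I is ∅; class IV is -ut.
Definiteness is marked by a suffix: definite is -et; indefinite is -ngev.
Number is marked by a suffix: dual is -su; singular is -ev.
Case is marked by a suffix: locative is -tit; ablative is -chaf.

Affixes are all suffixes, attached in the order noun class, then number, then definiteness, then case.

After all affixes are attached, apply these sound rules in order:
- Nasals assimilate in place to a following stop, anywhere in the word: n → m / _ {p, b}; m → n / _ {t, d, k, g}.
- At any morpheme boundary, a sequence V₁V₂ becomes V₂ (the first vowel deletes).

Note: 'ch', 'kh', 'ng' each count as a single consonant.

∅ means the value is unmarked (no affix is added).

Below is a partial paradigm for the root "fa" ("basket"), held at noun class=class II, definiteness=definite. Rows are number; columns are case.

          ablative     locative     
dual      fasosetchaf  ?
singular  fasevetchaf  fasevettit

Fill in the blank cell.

fasosettit

Attach noun class class II -so → faso.
Attach number dual -su → fasosu.
Attach definiteness definite -et → fasosuet.
Attach case locative -tit → fasosuettit.
Nasal assimilation: no change.
Apply vowel deletion: fasosuettit → fasosettit.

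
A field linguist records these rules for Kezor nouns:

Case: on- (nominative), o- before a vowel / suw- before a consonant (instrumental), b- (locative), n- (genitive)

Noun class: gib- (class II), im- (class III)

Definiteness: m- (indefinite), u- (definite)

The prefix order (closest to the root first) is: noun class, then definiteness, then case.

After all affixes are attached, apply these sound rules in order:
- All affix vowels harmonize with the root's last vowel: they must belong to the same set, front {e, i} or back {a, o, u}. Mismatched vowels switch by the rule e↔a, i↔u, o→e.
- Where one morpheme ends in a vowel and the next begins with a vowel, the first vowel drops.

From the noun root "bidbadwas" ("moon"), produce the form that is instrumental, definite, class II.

ugubbidbadwas

Attach noun class class II gib- → gibbidbadwas.
Attach definiteness definite u- → ugibbidbadwas.
Attach case instrumental o- (before vowel 'u') → ougibbidbadwas.
Apply vowel harmony: ougibbidbadwas → ougubbidbadwas.
Apply vowel deletion: ougubbidbadwas → ugubbidbadwas.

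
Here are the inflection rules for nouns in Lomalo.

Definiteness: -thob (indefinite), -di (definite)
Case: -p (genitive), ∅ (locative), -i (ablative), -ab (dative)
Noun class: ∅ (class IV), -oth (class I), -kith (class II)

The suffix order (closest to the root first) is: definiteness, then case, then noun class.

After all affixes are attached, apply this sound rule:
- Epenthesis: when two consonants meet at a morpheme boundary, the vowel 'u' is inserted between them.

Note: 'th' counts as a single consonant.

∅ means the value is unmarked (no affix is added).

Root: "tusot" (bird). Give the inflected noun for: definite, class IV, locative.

tusotudi

Attach definiteness definite -di → tusotdi.
case = locative: zero marking, form stays tusotdi.
noun class = class IV: zero marking, form stays tusotdi.
Apply epenthesis: tusotdi → tusotudi.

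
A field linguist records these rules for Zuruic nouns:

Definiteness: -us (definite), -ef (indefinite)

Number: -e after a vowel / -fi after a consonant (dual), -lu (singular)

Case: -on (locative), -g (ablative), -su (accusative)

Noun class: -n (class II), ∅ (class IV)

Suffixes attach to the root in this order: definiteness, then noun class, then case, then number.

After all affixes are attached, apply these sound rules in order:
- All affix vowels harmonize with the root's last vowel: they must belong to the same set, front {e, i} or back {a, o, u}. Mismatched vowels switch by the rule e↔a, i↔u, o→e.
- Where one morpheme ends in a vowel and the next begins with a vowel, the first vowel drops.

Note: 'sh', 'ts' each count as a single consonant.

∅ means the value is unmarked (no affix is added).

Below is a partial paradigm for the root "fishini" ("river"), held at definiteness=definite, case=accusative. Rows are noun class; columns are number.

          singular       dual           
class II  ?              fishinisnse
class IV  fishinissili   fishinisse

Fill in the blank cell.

Attach definiteness definite -us → fishinius.
Attach noun class class II -n → fishiniusn.
Attach case accusative -su → fishiniusnsu.
Attach number singular -lu → fishiniusnsulu.
Apply vowel harmony: fishiniusnsulu → fishiniisnsili.
Apply vowel deletion: fishiniisnsili → fishinisnsili.

fishinisnsili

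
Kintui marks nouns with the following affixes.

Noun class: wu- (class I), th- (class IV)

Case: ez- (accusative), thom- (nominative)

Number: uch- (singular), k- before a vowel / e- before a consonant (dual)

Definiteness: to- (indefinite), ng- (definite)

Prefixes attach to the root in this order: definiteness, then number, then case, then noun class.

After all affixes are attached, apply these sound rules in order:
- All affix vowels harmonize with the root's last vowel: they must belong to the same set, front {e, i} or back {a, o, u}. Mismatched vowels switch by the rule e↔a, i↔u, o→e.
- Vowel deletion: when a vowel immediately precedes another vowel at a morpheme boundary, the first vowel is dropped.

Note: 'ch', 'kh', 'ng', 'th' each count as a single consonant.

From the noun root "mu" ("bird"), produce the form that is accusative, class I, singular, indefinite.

Attach definiteness indefinite to- → tomu.
Attach number singular uch- → uchtomu.
Attach case accusative ez- → ezuchtomu.
Attach noun class class I wu- → wuezuchtomu.
Apply vowel harmony: wuezuchtomu → wuazuchtomu.
Apply vowel deletion: wuazuchtomu → wazuchtomu.

wazuchtomu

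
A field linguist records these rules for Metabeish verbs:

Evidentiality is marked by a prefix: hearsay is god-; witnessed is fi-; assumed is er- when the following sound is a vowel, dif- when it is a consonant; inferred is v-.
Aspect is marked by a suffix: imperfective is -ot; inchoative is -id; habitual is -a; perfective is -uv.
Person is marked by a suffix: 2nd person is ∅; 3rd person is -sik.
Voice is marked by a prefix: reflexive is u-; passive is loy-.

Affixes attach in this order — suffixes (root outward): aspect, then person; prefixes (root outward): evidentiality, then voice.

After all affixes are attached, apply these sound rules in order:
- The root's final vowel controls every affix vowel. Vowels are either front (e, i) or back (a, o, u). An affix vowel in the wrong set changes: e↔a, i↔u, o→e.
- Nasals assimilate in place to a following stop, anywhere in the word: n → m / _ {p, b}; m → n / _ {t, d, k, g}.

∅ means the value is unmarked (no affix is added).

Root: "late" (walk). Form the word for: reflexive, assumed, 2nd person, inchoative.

Attach aspect inchoative -id → lateid.
Attach evidentiality assumed dif- (before consonant 'l') → diflateid.
person = 2nd person: zero marking, form stays diflateid.
Attach voice reflexive u- → udiflateid.
Apply vowel harmony: udiflateid → idiflateid.
Nasal assimilation: no change.

idiflateid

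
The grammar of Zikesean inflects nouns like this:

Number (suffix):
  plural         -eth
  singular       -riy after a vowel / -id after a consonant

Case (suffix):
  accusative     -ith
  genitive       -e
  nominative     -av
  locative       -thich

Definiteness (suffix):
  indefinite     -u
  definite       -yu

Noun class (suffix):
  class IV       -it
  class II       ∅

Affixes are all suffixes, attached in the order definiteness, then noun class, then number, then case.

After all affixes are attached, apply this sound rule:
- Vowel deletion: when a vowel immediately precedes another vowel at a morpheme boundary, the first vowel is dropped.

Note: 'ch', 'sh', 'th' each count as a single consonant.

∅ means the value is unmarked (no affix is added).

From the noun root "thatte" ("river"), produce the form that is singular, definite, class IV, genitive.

Attach definiteness definite -yu → thatteyu.
Attach noun class class IV -it → thatteyuit.
Attach number singular -id (after consonant 't') → thatteyuitid.
Attach case genitive -e → thatteyuitide.
Apply vowel deletion: thatteyuitide → thatteyitide.

thatteyitide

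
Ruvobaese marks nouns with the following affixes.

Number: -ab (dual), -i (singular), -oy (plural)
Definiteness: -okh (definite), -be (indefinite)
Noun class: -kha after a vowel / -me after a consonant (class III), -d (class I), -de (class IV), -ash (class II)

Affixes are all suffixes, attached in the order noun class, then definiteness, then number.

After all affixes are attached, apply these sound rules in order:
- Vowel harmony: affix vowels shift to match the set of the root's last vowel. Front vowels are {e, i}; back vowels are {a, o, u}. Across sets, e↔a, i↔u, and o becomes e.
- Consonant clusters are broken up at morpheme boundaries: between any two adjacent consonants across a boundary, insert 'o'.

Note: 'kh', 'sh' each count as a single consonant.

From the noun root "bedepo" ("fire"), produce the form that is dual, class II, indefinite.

Attach noun class class II -ash → bedepoash.
Attach definiteness indefinite -be → bedepoashbe.
Attach number dual -ab → bedepoashbeab.
Apply vowel harmony: bedepoashbeab → bedepoashbaab.
Apply epenthesis: bedepoashbaab → bedepoashobaab.

bedepoashobaab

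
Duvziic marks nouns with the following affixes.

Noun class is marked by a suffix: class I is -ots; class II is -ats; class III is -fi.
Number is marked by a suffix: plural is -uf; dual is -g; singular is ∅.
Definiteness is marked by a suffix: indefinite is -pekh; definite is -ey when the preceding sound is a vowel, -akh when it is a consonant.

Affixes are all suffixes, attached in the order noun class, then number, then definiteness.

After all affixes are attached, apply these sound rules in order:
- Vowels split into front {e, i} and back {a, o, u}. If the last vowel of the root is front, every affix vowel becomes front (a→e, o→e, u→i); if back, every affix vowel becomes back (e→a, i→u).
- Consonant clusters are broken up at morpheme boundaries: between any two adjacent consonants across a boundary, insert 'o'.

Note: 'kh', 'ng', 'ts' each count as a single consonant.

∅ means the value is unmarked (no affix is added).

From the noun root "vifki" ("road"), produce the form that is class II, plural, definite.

vifkietsifekh

Attach noun class class II -ats → vifkiats.
Attach number plural -uf → vifkiatsuf.
Attach definiteness definite -akh (after consonant 'f') → vifkiatsufakh.
Apply vowel harmony: vifkiatsufakh → vifkietsifekh.
Epenthesis: no change.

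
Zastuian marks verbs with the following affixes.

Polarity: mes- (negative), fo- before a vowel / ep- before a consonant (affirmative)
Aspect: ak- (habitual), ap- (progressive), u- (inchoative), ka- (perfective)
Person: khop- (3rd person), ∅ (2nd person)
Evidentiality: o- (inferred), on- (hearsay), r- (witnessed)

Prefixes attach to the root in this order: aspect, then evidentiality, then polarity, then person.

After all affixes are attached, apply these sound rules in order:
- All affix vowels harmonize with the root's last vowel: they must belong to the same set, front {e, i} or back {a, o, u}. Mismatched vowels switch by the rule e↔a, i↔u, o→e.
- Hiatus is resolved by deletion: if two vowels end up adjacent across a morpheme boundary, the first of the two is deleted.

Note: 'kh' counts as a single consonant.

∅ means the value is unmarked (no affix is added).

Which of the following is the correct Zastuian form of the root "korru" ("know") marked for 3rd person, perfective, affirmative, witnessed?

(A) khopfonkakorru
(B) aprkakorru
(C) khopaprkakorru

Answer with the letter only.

Attach aspect perfective ka- → kakorru.
Attach evidentiality witnessed r- → rkakorru.
Attach polarity affirmative ep- (before consonant 'r') → eprkakorru.
Attach person 3rd person khop- → khopeprkakorru.
Apply vowel harmony: khopeprkakorru → khopaprkakorru.
Vowel deletion: no change.
So the correct form is khopaprkakorru, option (C).
(A) khopfonkakorru is wrong: it uses hearsay instead of witnessed for evidentiality.
(B) aprkakorru is wrong: it uses 2nd person instead of 3rd person for person.

C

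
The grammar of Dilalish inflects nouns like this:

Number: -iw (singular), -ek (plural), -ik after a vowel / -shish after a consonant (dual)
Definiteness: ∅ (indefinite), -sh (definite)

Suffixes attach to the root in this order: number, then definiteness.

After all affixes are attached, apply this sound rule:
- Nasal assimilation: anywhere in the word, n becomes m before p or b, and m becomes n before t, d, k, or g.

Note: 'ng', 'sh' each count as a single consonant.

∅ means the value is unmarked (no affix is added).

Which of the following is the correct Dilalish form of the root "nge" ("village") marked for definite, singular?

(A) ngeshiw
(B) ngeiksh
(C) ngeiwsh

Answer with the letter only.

C

Attach number singular -iw → ngeiw.
Attach definiteness definite -sh → ngeiwsh.
Nasal assimilation: no change.
So the correct form is ngeiwsh, option (C).
(A) ngeshiw is wrong: it has the affixes in the wrong order.
(B) ngeiksh is wrong: it uses dual instead of singular for number.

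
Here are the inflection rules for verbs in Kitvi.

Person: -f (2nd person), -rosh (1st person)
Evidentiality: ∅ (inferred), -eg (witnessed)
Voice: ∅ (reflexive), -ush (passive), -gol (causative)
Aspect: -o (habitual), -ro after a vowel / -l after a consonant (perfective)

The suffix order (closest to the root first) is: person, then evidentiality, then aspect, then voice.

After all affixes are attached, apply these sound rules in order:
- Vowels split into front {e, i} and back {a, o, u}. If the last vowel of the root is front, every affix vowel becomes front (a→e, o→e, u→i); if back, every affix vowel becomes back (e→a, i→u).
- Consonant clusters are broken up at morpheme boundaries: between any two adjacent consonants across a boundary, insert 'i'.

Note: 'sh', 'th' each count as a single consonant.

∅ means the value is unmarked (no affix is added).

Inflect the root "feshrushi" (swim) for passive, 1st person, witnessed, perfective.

Attach person 1st person -rosh → feshrushirosh.
Attach evidentiality witnessed -eg → feshrushirosheg.
Attach aspect perfective -l (after consonant 'g') → feshrushiroshegl.
Attach voice passive -ush → feshrushirosheglush.
Apply vowel harmony: feshrushirosheglush → feshrushiresheglish.
Apply epenthesis: feshrushiresheglish → feshrushireshegilish.

feshrushireshegilish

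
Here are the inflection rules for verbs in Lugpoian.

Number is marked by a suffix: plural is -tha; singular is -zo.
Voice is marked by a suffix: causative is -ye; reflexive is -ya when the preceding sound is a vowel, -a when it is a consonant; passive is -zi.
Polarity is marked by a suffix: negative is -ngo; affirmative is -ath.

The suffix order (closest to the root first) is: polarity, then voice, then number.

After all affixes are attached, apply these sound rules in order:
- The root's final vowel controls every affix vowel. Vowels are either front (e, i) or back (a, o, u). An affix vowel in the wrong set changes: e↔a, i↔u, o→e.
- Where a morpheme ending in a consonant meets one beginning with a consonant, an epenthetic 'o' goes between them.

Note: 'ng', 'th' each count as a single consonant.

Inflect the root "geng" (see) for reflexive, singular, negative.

gengongeyeze

Attach polarity negative -ngo → gengngo.
Attach voice reflexive -ya (after vowel 'o') → gengngoya.
Attach number singular -zo → gengngoyazo.
Apply vowel harmony: gengngoyazo → gengngeyeze.
Apply epenthesis: gengngeyeze → gengongeyeze.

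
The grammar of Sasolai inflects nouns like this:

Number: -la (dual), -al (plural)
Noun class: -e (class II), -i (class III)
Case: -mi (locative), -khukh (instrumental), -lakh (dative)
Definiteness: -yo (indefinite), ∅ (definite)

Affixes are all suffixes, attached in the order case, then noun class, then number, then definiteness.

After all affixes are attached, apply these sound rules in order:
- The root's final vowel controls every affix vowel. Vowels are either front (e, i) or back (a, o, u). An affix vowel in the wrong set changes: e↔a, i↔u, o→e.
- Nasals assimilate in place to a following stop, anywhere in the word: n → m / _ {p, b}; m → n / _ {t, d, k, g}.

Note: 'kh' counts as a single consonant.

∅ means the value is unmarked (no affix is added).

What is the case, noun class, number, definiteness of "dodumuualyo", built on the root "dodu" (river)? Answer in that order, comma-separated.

locative, class III, plural, indefinite

Segment: dodu-mi-i-al-yo.
case: -mi → locative.
noun class: -i → class III.
number: -al → plural.
definiteness: -yo → indefinite.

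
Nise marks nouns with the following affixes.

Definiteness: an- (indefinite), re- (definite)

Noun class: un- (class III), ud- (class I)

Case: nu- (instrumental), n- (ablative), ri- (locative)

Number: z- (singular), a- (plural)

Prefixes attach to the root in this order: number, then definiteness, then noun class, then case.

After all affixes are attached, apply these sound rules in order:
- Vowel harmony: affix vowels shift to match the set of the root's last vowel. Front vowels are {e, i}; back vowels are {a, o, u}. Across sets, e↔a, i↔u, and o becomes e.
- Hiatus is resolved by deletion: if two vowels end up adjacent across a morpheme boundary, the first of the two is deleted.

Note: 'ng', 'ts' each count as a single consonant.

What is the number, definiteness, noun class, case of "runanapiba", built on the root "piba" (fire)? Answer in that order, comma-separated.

plural, indefinite, class III, locative

Segment: ri-un-an-a-piba.
number: a- → plural.
definiteness: an- → indefinite.
noun class: un- → class III.
case: ri- → locative.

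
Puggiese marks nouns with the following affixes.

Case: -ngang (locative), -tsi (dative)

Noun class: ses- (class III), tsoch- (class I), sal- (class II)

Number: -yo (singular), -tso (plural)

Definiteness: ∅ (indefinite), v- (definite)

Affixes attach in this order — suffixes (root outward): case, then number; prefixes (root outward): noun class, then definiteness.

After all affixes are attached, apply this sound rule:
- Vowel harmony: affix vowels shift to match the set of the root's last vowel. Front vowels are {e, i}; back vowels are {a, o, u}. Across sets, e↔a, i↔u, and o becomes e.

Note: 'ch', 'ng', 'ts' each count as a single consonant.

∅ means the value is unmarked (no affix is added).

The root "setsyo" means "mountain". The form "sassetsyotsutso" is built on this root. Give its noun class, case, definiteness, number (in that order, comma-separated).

Segment: ses-setsyo-tsi-tso.
noun class: ses- → class III.
case: -tsi → dative.
definiteness: ∅ → indefinite.
number: -tso → plural.

class III, dative, indefinite, plural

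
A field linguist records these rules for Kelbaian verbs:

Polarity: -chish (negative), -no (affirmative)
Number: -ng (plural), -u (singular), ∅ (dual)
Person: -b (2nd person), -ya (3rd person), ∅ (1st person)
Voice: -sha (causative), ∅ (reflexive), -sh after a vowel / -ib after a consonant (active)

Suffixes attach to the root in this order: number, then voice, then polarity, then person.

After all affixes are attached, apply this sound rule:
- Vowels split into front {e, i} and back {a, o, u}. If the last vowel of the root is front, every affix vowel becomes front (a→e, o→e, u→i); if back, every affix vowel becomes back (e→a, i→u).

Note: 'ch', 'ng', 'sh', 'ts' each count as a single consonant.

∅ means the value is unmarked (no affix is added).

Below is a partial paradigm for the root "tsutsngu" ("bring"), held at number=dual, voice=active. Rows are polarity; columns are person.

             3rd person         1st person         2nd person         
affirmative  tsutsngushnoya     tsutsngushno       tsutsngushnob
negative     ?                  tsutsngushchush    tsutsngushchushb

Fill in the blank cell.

number = dual: zero marking, form stays tsutsngu.
Attach voice active -sh (after vowel 'u') → tsutsngush.
Attach polarity negative -chish → tsutsngushchish.
Attach person 3rd person -ya → tsutsngushchishya.
Apply vowel harmony: tsutsngushchishya → tsutsngushchushya.

tsutsngushchushya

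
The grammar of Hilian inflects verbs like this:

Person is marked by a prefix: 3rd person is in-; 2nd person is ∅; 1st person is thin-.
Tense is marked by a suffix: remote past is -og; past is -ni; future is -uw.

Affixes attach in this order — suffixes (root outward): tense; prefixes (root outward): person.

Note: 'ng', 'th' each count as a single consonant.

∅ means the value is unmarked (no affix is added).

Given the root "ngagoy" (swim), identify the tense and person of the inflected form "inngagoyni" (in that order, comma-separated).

past, 3rd person

Segment: in-ngagoy-ni.
tense: -ni → past.
person: in- → 3rd person.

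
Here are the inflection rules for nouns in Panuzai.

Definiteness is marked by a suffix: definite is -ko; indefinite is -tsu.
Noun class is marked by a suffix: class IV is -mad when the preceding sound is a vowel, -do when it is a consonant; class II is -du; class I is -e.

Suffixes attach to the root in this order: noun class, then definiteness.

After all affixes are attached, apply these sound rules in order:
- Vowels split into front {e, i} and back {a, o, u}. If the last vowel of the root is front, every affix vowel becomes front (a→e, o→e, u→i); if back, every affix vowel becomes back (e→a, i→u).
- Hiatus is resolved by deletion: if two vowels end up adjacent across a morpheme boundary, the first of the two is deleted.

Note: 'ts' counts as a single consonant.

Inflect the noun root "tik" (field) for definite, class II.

tikdike

Attach noun class class II -du → tikdu.
Attach definiteness definite -ko → tikduko.
Apply vowel harmony: tikduko → tikdike.
Vowel deletion: no change.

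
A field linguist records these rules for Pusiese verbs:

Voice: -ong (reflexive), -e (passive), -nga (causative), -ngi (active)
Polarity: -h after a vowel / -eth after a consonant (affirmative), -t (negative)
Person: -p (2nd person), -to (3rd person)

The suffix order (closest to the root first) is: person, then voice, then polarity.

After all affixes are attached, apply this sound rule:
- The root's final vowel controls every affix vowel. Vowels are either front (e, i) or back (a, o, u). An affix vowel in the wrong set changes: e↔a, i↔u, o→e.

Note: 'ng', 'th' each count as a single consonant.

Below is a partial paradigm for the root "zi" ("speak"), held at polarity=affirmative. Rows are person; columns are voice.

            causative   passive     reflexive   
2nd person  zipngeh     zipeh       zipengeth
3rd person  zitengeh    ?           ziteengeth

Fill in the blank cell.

ziteeh

Attach person 3rd person -to → zito.
Attach voice passive -e → zitoe.
Attach polarity affirmative -h (after vowel 'e') → zitoeh.
Apply vowel harmony: zitoeh → ziteeh.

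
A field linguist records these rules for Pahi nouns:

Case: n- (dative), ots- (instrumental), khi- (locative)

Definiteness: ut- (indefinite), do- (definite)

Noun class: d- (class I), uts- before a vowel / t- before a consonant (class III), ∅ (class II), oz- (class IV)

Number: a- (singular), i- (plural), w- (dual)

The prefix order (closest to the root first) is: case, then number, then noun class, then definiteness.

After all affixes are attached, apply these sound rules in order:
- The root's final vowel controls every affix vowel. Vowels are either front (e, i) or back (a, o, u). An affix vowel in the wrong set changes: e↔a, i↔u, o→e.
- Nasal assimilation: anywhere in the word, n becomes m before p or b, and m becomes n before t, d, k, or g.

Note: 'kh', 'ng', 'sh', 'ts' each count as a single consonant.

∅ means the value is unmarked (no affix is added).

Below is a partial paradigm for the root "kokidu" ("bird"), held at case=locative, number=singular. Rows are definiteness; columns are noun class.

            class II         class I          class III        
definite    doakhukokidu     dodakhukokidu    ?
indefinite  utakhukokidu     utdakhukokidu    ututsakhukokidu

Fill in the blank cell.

Attach case locative khi- → khikokidu.
Attach number singular a- → akhikokidu.
Attach noun class class III uts- (before vowel 'a') → utsakhikokidu.
Attach definiteness definite do- → doutsakhikokidu.
Apply vowel harmony: doutsakhikokidu → doutsakhukokidu.
Nasal assimilation: no change.

doutsakhukokidu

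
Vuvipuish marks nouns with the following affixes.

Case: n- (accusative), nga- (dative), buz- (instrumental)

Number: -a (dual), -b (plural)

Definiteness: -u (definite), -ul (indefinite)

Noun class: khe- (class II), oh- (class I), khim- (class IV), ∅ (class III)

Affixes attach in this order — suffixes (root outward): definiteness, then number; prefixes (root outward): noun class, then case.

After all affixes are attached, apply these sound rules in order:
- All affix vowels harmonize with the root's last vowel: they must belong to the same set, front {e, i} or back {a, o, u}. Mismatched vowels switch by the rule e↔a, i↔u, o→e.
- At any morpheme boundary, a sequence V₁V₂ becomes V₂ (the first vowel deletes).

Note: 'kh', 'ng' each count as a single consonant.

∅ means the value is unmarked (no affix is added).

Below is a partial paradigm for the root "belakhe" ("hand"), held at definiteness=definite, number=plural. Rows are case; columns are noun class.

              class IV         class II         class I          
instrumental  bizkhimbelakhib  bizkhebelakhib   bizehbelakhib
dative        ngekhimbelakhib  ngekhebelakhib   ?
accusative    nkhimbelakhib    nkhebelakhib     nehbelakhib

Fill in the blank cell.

ngehbelakhib

Attach noun class class I oh- → ohbelakhe.
Attach definiteness definite -u → ohbelakheu.
Attach number plural -b → ohbelakheub.
Attach case dative nga- → ngaohbelakheub.
Apply vowel harmony: ngaohbelakheub → ngeehbelakheib.
Apply vowel deletion: ngeehbelakheib → ngehbelakhib.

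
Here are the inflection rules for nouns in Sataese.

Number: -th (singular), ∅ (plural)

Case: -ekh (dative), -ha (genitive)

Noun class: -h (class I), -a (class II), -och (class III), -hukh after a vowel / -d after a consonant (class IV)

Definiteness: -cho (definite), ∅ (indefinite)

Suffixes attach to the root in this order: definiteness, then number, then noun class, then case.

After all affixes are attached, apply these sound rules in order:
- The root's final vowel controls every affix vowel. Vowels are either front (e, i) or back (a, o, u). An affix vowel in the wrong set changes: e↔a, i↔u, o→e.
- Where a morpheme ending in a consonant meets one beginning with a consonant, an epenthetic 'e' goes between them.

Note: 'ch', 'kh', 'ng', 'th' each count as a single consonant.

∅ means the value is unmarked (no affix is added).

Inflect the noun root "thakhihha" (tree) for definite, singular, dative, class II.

thakhihhachothaakh

Attach definiteness definite -cho → thakhihhacho.
Attach number singular -th → thakhihhachoth.
Attach noun class class II -a → thakhihhachotha.
Attach case dative -ekh → thakhihhachothaekh.
Apply vowel harmony: thakhihhachothaekh → thakhihhachothaakh.
Epenthesis: no change.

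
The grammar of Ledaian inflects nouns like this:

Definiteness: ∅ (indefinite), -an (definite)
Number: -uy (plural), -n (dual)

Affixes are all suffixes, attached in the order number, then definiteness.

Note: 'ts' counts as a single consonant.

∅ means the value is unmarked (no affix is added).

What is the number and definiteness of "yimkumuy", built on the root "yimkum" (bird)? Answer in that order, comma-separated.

Segment: yimkum-uy.
number: -uy → plural.
definiteness: ∅ → indefinite.

plural, indefinite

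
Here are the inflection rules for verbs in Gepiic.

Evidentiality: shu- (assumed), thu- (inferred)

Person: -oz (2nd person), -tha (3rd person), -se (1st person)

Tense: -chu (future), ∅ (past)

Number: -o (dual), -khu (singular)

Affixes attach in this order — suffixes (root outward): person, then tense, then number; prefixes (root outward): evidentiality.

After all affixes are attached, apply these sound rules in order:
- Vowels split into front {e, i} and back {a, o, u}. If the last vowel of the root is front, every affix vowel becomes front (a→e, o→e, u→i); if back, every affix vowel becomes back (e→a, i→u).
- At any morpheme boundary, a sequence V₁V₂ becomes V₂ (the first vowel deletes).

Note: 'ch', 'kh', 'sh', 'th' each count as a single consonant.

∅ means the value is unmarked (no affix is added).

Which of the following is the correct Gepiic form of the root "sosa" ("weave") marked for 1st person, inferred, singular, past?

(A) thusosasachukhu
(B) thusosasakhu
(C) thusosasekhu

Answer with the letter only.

B

Attach evidentiality inferred thu- → thusosa.
Attach person 1st person -se → thusosase.
tense = past: zero marking, form stays thusosase.
Attach number singular -khu → thusosasekhu.
Apply vowel harmony: thusosasekhu → thusosasakhu.
Vowel deletion: no change.
So the correct form is thusosasakhu, option (B).
(C) thusosasekhu is wrong: it fails to apply the sound rule(s).
(A) thusosasachukhu is wrong: it uses future instead of past for tense.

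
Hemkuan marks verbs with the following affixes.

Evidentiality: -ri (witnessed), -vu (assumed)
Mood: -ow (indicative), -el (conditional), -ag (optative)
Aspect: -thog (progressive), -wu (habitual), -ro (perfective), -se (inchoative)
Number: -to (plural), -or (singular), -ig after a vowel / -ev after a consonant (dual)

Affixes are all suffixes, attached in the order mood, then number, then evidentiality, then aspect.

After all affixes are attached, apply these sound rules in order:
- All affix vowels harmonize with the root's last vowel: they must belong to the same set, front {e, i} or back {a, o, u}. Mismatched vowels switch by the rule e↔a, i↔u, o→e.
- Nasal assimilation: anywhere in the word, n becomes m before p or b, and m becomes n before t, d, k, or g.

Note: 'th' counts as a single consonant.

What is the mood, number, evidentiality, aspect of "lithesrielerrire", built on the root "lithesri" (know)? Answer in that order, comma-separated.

conditional, singular, witnessed, perfective

Segment: lithesri-el-or-ri-ro.
mood: -el → conditional.
number: -or → singular.
evidentiality: -ri → witnessed.
aspect: -ro → perfective.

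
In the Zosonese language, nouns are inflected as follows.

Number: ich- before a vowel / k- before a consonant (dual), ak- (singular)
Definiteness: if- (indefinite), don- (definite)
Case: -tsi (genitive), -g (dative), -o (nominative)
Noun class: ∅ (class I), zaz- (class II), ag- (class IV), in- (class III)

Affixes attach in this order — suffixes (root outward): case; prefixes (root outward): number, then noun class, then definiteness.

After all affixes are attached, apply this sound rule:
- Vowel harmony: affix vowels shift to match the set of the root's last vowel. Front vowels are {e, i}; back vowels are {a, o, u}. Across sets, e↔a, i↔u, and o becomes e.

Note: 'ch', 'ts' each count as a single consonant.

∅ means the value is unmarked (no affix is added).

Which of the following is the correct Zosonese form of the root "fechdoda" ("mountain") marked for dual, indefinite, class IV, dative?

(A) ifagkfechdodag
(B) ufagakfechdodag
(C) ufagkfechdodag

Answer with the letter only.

Attach number dual k- (before consonant 'f') → kfechdoda.
Attach case dative -g → kfechdodag.
Attach noun class class IV ag- → agkfechdodag.
Attach definiteness indefinite if- → ifagkfechdodag.
Apply vowel harmony: ifagkfechdodag → ufagkfechdodag.
So the correct form is ufagkfechdodag, option (C).
(B) ufagakfechdodag is wrong: it uses singular instead of dual for number.
(A) ifagkfechdodag is wrong: it fails to apply the sound rule(s).

C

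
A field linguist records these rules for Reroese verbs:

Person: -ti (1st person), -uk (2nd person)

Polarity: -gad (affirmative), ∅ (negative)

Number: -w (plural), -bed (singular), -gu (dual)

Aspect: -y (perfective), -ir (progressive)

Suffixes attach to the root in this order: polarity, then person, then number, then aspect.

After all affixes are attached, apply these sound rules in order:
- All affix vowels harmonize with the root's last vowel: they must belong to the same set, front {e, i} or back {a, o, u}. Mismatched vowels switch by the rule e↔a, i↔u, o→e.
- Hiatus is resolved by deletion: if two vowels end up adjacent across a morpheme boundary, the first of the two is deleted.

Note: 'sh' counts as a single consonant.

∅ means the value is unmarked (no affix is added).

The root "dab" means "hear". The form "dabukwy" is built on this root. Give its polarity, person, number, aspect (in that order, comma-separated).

Segment: dab-uk-w-y.
polarity: ∅ → negative.
person: -uk → 2nd person.
number: -w → plural.
aspect: -y → perfective.

negative, 2nd person, plural, perfective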